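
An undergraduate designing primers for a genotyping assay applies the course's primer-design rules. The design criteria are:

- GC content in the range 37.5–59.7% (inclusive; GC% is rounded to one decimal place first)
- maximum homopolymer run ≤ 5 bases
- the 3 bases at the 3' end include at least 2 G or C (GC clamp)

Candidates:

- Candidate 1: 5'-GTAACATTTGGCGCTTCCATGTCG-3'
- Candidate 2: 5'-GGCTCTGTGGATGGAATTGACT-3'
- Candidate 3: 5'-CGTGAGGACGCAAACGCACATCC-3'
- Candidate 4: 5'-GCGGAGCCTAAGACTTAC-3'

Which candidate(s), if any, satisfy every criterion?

Candidate 1 only.

Candidate 1 (24 nt, A=4 T=8 G=6 C=6): GC 12/24 = 50.0% ✓; longest run = 3 ✓; 3' end TCG has 2 G/C ✓ — passes.
Candidate 2 (22 nt, A=4 T=7 G=8 C=3): GC 11/22 = 50.0% ✓; longest run = 2 ✓; 3' end ACT has 1 G/C, need ≥2 ✗ — fails.
Candidate 3 (23 nt, A=7 T=2 G=6 C=8): GC 14/23 = 60.9%, outside 37.5–59.7% ✗; longest run = 3 ✓; 3' end TCC has 2 G/C ✓ — fails.
Candidate 4 (18 nt, A=5 T=3 G=5 C=5): GC 10/18 = 55.6% ✓; longest run = 2 ✓; 3' end TAC has 1 G/C, need ≥2 ✗ — fails.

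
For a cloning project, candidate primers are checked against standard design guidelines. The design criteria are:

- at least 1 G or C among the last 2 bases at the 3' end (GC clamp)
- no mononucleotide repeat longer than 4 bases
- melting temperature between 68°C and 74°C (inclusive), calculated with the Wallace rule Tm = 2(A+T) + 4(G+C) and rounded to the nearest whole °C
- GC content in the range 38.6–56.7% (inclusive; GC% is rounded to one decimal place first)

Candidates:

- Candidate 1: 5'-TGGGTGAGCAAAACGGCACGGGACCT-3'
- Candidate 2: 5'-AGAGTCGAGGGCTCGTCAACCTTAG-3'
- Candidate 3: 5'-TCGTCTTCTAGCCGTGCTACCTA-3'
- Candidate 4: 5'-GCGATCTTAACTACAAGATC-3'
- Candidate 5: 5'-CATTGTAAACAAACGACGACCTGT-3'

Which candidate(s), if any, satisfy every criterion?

Candidate 1 (26 nt, A=7 T=3 G=10 C=6): 3' end CT has 1 G/C ✓; longest run = 4 ✓; Tm = 2·10 + 4·16 = 84°C, outside 68–74°C ✗; GC 16/26 = 61.5%, outside 38.6–56.7% ✗ — fails.
Candidate 2 (25 nt, A=6 T=5 G=8 C=6): 3' end AG has 1 G/C ✓; longest run = 3 ✓; Tm = 2·11 + 4·14 = 78°C, outside 68–74°C ✗; GC 14/25 = 56.0% ✓ — fails.
Candidate 3 (23 nt, A=3 T=8 G=4 C=8): 3' end TA has 0 G/C, need ≥1 ✗; longest run = 2 ✓; Tm = 2·11 + 4·12 = 70°C ✓; GC 12/23 = 52.2% ✓ — fails.
Candidate 4 (20 nt, A=7 T=5 G=3 C=5): 3' end TC has 1 G/C ✓; longest run = 2 ✓; Tm = 2·12 + 4·8 = 56°C, outside 68–74°C ✗; GC 8/20 = 40.0% ✓ — fails.
Candidate 5 (24 nt, A=9 T=5 G=4 C=6): 3' end GT has 1 G/C ✓; longest run = 3 ✓; Tm = 2·14 + 4·10 = 68°C ✓; GC 10/24 = 41.7% ✓ — passes.

Candidate 5 only.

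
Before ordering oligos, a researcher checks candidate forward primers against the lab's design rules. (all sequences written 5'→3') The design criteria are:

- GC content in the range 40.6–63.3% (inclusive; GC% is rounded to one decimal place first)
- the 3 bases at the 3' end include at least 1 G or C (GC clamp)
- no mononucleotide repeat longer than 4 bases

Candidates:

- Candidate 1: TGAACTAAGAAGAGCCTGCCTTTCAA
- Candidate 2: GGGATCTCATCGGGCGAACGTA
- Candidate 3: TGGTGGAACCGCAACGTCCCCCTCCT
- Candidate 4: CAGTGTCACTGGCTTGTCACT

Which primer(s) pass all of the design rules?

Candidate 1, Candidate 2 and Candidate 4.

Candidate 1 (26 nt, A=9 T=6 G=5 C=6): GC 11/26 = 42.3% ✓; 3' end CAA has 1 G/C ✓; longest run = 3 ✓ — passes.
Candidate 2 (22 nt, A=5 T=4 G=8 C=5): GC 13/22 = 59.1% ✓; 3' end GTA has 1 G/C ✓; longest run = 3 ✓ — passes.
Candidate 3 (26 nt, A=4 T=5 G=6 C=11): GC 17/26 = 65.4%, outside 40.6–63.3% ✗; 3' end CCT has 2 G/C ✓; longest run = 5, exceeds 4 ✗ — fails.
Candidate 4 (21 nt, A=3 T=7 G=5 C=6): GC 11/21 = 52.4% ✓; 3' end ACT has 1 G/C ✓; longest run = 2 ✓ — passes.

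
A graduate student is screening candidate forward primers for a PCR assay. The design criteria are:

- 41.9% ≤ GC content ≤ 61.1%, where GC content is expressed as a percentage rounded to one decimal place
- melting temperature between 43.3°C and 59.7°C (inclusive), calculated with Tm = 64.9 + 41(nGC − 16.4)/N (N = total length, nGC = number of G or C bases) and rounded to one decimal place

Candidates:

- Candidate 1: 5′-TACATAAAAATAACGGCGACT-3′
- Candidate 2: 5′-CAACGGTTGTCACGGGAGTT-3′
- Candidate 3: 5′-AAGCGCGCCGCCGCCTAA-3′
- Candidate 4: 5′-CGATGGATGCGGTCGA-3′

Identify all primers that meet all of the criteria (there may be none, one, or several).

Candidate 2 only.

Candidate 1 (21 nt, A=10 T=4 G=3 C=4): GC 7/21 = 33.3%, outside 41.9–61.1% ✗; Tm = 64.9 + 41·(7 − 16.4)/21 = 46.5°C ✓ — fails.
Candidate 2 (20 nt, A=4 T=5 G=7 C=4): GC 11/20 = 55.0% ✓; Tm = 64.9 + 41·(11 − 16.4)/20 = 53.8°C ✓ — passes.
Candidate 3 (18 nt, A=4 T=1 G=5 C=8): GC 13/18 = 72.2%, outside 41.9–61.1% ✗; Tm = 64.9 + 41·(13 − 16.4)/18 = 57.2°C ✓ — fails.
Candidate 4 (16 nt, A=3 T=3 G=7 C=3): GC 10/16 = 62.5%, outside 41.9–61.1% ✗; Tm = 64.9 + 41·(10 − 16.4)/16 = 48.5°C ✓ — fails.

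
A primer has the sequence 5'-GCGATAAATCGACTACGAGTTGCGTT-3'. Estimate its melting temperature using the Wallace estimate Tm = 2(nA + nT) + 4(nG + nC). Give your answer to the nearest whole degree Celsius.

Base counts: A=7, T=7, G=7, C=5 (length 26).
Tm = 2·(7+7) + 4·(7+5) = 2·14 + 4·12 = 28 + 48 = 76°C.

76°C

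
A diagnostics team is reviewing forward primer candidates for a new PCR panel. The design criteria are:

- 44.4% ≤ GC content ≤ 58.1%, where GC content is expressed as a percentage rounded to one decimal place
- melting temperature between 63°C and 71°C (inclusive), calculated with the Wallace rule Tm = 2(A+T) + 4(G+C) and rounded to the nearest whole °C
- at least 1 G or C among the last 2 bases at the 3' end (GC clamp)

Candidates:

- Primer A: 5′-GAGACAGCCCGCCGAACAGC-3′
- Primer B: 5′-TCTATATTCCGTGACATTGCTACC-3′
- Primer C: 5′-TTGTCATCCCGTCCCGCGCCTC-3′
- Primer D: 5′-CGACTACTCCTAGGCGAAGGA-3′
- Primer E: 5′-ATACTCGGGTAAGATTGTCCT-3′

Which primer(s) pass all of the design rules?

Primer A (20 nt, A=6 T=0 G=6 C=8): GC 14/20 = 70.0%, outside 44.4–58.1% ✗; Tm = 2·6 + 4·14 = 68°C ✓; 3' end GC has 2 G/C ✓ — fails.
Primer B (24 nt, A=5 T=9 G=3 C=7): GC 10/24 = 41.7%, outside 44.4–58.1% ✗; Tm = 2·14 + 4·10 = 68°C ✓; 3' end CC has 2 G/C ✓ — fails.
Primer C (22 nt, A=1 T=6 G=4 C=11): GC 15/22 = 68.2%, outside 44.4–58.1% ✗; Tm = 2·7 + 4·15 = 74°C, outside 63–71°C ✗; 3' end TC has 1 G/C ✓ — fails.
Primer D (21 nt, A=6 T=3 G=6 C=6): GC 12/21 = 57.1% ✓; Tm = 2·9 + 4·12 = 66°C ✓; 3' end GA has 1 G/C ✓ — passes.
Primer E (21 nt, A=5 T=7 G=5 C=4): GC 9/21 = 42.9%, outside 44.4–58.1% ✗; Tm = 2·12 + 4·9 = 60°C, outside 63–71°C ✗; 3' end CT has 1 G/C ✓ — fails.

Primer D only.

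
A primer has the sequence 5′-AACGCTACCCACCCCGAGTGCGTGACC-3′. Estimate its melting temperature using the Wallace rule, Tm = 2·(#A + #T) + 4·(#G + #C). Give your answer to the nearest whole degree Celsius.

Base counts: A=6, T=3, G=6, C=12 (length 27).
Tm = 2·(6+3) + 4·(6+12) = 2·9 + 4·18 = 18 + 72 = 90°C.

90°C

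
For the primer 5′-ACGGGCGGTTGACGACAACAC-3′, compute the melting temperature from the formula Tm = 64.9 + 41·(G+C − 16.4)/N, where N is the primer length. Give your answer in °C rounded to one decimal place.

58.3°C

Base counts: A=6, T=2, G=7, C=6; G+C = 13, N = 21.
Tm = 64.9 + 41·(13 − 16.4)/21 = 64.9 + -139.40/21 = 58.3°C.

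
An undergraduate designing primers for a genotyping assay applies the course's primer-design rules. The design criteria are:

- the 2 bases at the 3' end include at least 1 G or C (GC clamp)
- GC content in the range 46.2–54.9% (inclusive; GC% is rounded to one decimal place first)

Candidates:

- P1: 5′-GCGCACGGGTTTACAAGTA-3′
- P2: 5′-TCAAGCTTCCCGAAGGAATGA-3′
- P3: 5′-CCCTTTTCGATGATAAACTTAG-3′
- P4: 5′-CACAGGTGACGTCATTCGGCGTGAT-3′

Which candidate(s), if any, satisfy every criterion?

P2 only.

P1 (19 nt, A=5 T=4 G=6 C=4): 3' end TA has 0 G/C, need ≥1 ✗; GC 10/19 = 52.6% ✓ — fails.
P2 (21 nt, A=7 T=4 G=5 C=5): 3' end GA has 1 G/C ✓; GC 10/21 = 47.6% ✓ — passes.
P3 (22 nt, A=6 T=8 G=3 C=5): 3' end AG has 1 G/C ✓; GC 8/22 = 36.4%, outside 46.2–54.9% ✗ — fails.
P4 (25 nt, A=5 T=6 G=8 C=6): 3' end AT has 0 G/C, need ≥1 ✗; GC 14/25 = 56.0%, outside 46.2–54.9% ✗ — fails.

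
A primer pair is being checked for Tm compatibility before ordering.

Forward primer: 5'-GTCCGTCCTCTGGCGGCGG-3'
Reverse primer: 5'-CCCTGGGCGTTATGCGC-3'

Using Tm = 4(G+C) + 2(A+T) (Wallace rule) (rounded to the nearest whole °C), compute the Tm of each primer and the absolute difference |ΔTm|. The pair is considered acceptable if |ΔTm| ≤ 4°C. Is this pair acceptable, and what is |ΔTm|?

|ΔTm| = 10°C; the pair is not acceptable.

Forward: A=0 T=4 G=8 C=7 → Tm = 2·4 + 4·15 = 68°C.
Reverse: A=1 T=4 G=6 C=6 → Tm = 2·5 + 4·12 = 58°C.
|ΔTm| = |68 − 58| = 10°C, > 4°C.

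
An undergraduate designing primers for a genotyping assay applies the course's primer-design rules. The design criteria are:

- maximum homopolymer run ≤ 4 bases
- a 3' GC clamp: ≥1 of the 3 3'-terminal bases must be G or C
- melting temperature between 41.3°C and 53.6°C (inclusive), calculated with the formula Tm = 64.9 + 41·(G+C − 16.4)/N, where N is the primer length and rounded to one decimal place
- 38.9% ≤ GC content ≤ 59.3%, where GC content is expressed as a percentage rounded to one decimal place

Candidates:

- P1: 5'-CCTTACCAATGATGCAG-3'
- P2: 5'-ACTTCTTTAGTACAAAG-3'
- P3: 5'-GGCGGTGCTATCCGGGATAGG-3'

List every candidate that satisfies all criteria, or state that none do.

P1 (17 nt, A=5 T=4 G=3 C=5): longest run = 2 ✓; 3' end CAG has 2 G/C ✓; Tm = 64.9 + 41·(8 − 16.4)/17 = 44.6°C ✓; GC 8/17 = 47.1% ✓ — passes.
P2 (17 nt, A=6 T=6 G=2 C=3): longest run = 3 ✓; 3' end AAG has 1 G/C ✓; Tm = 64.9 + 41·(5 − 16.4)/17 = 37.4°C, outside 41.3–53.6°C ✗; GC 5/17 = 29.4%, outside 38.9–59.3% ✗ — fails.
P3 (21 nt, A=3 T=4 G=10 C=4): longest run = 3 ✓; 3' end AGG has 2 G/C ✓; Tm = 64.9 + 41·(14 − 16.4)/21 = 60.2°C, outside 41.3–53.6°C ✗; GC 14/21 = 66.7%, outside 38.9–59.3% ✗ — fails.

P1 only.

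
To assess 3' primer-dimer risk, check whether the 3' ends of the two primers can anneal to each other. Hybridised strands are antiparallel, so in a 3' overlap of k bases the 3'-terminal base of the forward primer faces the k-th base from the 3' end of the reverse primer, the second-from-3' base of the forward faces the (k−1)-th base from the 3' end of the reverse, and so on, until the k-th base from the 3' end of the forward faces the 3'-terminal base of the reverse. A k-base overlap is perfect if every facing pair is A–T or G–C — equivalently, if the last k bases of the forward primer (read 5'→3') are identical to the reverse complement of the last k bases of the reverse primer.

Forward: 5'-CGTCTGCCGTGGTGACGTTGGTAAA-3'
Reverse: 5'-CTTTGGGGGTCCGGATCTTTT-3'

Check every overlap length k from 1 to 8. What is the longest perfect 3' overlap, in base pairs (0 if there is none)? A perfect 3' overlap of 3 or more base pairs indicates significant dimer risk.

Last 8 bases (5'→3') — forward …TTGGTAAA, reverse …GATCTTTT.
Reverse complement of the reverse primer's last 8 bases: AAAAGATC; its first k bases are the reverse complement of the reverse primer's last k bases, so a perfect k-base overlap needs the forward primer's last k bases to equal them.
Comparing (forward last k vs required): k=1: A vs A ✓; k=2: AA vs AA ✓; k=3: AAA vs AAA ✓; k=4: TAAA vs AAAA ✗; k=5: GTAAA vs AAAAG ✗; k=6: GGTAAA vs AAAAGA ✗; k=7: TGGTAAA vs AAAAGAT ✗; k=8: TTGGTAAA vs AAAAGATC ✗.
Perfect overlaps at k = 1, 2, 3; the largest is 3.

Longest perfect overlap: 3 complementary base pairs; significant dimer risk (threshold 3).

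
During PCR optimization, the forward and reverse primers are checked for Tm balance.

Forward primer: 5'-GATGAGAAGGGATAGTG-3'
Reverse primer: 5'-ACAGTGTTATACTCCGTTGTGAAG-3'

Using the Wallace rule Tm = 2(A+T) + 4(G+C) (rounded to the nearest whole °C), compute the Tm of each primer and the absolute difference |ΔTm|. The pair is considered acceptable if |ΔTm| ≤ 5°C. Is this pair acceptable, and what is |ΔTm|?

|ΔTm| = 18°C; the pair is not acceptable.

Forward: A=6 T=3 G=8 C=0 → Tm = 2·9 + 4·8 = 50°C.
Reverse: A=6 T=8 G=6 C=4 → Tm = 2·14 + 4·10 = 68°C.
|ΔTm| = |50 − 68| = 18°C, > 5°C.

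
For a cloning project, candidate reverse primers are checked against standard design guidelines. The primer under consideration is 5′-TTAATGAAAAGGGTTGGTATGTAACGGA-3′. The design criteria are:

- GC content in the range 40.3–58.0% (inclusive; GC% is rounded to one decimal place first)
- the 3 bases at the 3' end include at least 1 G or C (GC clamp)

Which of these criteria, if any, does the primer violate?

Base counts: A=10, T=8, G=9, C=1 (length 28).
GC content: GC 10/28 = 35.7%, outside 40.3–58.0% ✗
GC clamp: 3' end GGA has 2 G/C ✓

Fails: GC content.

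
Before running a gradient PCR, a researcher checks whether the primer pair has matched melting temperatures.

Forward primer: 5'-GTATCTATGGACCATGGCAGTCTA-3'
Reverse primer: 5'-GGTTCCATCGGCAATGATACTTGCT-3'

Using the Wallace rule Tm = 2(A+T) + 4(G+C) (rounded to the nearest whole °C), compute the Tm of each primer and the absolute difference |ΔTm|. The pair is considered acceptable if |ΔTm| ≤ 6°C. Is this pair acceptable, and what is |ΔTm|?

Forward: A=6 T=7 G=6 C=5 → Tm = 2·13 + 4·11 = 70°C.
Reverse: A=5 T=8 G=6 C=6 → Tm = 2·13 + 4·12 = 74°C.
|ΔTm| = |70 − 74| = 4°C, ≤ 6°C.

|ΔTm| = 4°C; the pair is acceptable.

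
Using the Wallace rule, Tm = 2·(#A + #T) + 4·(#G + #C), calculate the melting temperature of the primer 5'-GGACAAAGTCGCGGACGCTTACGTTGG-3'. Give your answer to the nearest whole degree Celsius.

Base counts: A=6, T=5, G=10, C=6 (length 27).
Tm = 2·(6+5) + 4·(10+6) = 2·11 + 4·16 = 22 + 64 = 86°C.

86°C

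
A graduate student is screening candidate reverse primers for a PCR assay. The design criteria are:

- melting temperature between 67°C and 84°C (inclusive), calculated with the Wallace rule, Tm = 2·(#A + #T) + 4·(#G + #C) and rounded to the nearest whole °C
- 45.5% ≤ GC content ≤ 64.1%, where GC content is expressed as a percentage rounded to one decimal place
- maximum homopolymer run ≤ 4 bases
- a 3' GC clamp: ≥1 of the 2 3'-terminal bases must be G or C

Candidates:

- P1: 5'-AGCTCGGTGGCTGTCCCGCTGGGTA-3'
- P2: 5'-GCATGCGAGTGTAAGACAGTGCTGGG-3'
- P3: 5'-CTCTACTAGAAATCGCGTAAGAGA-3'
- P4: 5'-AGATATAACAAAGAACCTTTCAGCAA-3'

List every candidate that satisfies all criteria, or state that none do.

P2 only.

P1 (25 nt, A=2 T=6 G=10 C=7): Tm = 2·8 + 4·17 = 84°C ✓; GC 17/25 = 68.0%, outside 45.5–64.1% ✗; longest run = 3 ✓; 3' end TA has 0 G/C, need ≥1 ✗ — fails.
P2 (26 nt, A=6 T=5 G=11 C=4): Tm = 2·11 + 4·15 = 82°C ✓; GC 15/26 = 57.7% ✓; longest run = 3 ✓; 3' end GG has 2 G/C ✓ — passes.
P3 (24 nt, A=9 T=5 G=5 C=5): Tm = 2·14 + 4·10 = 68°C ✓; GC 10/24 = 41.7%, outside 45.5–64.1% ✗; longest run = 3 ✓; 3' end GA has 1 G/C ✓ — fails.
P4 (26 nt, A=13 T=5 G=3 C=5): Tm = 2·18 + 4·8 = 68°C ✓; GC 8/26 = 30.8%, outside 45.5–64.1% ✗; longest run = 3 ✓; 3' end AA has 0 G/C, need ≥1 ✗ — fails.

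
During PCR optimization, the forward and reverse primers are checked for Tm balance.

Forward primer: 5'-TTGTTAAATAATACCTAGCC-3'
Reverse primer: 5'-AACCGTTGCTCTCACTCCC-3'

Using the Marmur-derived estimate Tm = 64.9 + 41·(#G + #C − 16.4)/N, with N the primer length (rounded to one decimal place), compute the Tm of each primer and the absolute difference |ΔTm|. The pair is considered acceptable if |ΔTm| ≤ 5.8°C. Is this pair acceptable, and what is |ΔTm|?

Forward: G+C = 6, N = 20 → Tm = 64.9 + 41·(6 − 16.4)/20 = 43.6°C.
Reverse: G+C = 11, N = 19 → Tm = 64.9 + 41·(11 − 16.4)/19 = 53.2°C.
|ΔTm| = |43.6 − 53.2| = 9.6°C, > 5.8°C.

|ΔTm| = 9.6°C; the pair is not acceptable.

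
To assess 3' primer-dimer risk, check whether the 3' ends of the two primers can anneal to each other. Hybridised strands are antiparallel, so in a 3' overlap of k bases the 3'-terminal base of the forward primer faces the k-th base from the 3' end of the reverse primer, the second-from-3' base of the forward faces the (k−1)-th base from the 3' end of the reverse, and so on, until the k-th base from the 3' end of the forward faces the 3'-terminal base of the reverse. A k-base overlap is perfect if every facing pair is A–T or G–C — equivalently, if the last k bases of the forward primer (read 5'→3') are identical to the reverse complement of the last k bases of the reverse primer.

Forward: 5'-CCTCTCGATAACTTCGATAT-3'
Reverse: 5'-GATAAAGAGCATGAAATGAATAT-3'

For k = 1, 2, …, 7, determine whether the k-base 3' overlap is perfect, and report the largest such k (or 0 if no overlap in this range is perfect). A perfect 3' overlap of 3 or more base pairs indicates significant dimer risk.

Longest perfect overlap: 4 complementary base pairs; significant dimer risk (threshold 3).

Last 7 bases (5'→3') — forward …TCGATAT, reverse …TGAATAT.
Reverse complement of the reverse primer's last 7 bases: ATATTCA; its first k bases are the reverse complement of the reverse primer's last k bases, so a perfect k-base overlap needs the forward primer's last k bases to equal them.
Comparing (forward last k vs required): k=1: T vs A ✗; k=2: AT vs AT ✓; k=3: TAT vs ATA ✗; k=4: ATAT vs ATAT ✓; k=5: GATAT vs ATATT ✗; k=6: CGATAT vs ATATTC ✗; k=7: TCGATAT vs ATATTCA ✗.
Perfect overlaps at k = 2, 4; the largest is 4.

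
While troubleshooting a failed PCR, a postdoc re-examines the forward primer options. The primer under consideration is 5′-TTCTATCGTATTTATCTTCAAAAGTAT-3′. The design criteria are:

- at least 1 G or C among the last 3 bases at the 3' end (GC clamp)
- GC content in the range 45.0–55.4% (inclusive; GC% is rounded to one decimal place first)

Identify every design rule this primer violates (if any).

Fails: GC clamp, GC content.

Base counts: A=8, T=13, G=2, C=4 (length 27).
GC clamp: 3' end TAT has 0 G/C, need ≥1 ✗
GC content: GC 6/27 = 22.2%, outside 45.0–55.4% ✗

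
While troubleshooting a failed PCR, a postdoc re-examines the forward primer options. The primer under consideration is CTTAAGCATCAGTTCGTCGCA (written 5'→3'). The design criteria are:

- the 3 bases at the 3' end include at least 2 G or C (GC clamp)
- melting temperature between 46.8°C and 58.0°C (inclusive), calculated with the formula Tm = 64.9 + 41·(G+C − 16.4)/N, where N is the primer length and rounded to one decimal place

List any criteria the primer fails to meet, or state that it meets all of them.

Base counts: A=5, T=6, G=4, C=6 (length 21).
GC clamp: 3' end GCA has 2 G/C ✓
Tm: Tm = 64.9 + 41·(10 − 16.4)/21 = 52.4°C ✓

Meets all criteria.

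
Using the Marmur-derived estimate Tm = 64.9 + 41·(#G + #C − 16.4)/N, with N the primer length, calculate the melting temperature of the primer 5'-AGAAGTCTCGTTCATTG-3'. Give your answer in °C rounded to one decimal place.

42.2°C

Base counts: A=4, T=6, G=4, C=3; G+C = 7, N = 17.
Tm = 64.9 + 41·(7 − 16.4)/17 = 64.9 + -385.40/17 = 42.2°C.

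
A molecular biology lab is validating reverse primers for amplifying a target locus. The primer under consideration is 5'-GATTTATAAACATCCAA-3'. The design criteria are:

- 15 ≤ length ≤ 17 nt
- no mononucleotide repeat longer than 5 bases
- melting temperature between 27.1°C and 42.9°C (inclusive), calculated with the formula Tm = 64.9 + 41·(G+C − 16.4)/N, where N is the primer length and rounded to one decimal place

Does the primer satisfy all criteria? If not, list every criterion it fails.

Meets all criteria.

Base counts: A=8, T=5, G=1, C=3 (length 17).
length: length 17 ✓
homopolymer run: longest run = 3 ✓
Tm: Tm = 64.9 + 41·(4 − 16.4)/17 = 35.0°C ✓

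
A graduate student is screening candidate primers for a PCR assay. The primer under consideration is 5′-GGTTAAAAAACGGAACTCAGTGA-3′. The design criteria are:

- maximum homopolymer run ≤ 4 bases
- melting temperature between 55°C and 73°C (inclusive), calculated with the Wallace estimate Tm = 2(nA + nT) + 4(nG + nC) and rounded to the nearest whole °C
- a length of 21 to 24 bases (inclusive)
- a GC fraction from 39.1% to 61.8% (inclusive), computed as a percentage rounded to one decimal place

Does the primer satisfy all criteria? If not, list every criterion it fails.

Fails: homopolymer run.

Base counts: A=10, T=4, G=6, C=3 (length 23).
homopolymer run: longest run = 6, exceeds 4 ✗
Tm: Tm = 2·14 + 4·9 = 64°C ✓
length: length 23 ✓
GC content: GC 9/23 = 39.1% ✓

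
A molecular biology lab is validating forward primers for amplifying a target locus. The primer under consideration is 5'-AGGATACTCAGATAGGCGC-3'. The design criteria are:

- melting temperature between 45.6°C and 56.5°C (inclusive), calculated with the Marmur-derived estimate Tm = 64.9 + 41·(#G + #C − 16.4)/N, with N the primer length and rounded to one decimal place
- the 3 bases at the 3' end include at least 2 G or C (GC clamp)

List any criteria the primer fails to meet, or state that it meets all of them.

Base counts: A=6, T=3, G=6, C=4 (length 19).
Tm: Tm = 64.9 + 41·(10 − 16.4)/19 = 51.1°C ✓
GC clamp: 3' end CGC has 3 G/C ✓

Meets all criteria.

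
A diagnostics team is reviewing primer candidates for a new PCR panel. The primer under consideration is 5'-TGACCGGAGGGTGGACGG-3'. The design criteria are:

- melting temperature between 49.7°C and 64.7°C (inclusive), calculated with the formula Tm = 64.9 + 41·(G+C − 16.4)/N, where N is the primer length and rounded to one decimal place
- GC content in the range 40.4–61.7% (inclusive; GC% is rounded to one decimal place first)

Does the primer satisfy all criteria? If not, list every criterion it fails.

Fails: GC content.

Base counts: A=3, T=2, G=10, C=3 (length 18).
Tm: Tm = 64.9 + 41·(13 − 16.4)/18 = 57.2°C ✓
GC content: GC 13/18 = 72.2%, outside 40.4–61.7% ✗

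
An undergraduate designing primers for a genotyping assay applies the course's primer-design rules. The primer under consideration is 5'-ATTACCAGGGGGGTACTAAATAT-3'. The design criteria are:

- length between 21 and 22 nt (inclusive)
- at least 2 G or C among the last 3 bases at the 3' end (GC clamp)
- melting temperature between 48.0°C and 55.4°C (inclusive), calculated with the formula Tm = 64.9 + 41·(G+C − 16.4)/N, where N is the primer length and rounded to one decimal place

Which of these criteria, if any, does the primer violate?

Base counts: A=8, T=6, G=6, C=3 (length 23).
length: length 23, outside 21–22 ✗
GC clamp: 3' end TAT has 0 G/C, need ≥2 ✗
Tm: Tm = 64.9 + 41·(9 − 16.4)/23 = 51.7°C ✓

Fails: length, GC clamp.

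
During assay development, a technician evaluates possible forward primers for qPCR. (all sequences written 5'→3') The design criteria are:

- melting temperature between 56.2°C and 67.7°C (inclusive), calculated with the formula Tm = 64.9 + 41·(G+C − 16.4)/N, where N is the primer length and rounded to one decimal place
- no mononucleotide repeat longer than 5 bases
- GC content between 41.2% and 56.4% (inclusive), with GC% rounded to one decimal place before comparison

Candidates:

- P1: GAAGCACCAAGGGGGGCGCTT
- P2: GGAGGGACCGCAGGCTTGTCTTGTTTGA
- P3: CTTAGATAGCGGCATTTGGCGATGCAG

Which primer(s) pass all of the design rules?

P3 only.

P1 (21 nt, A=5 T=2 G=9 C=5): Tm = 64.9 + 41·(14 − 16.4)/21 = 60.2°C ✓; longest run = 6, exceeds 5 ✗; GC 14/21 = 66.7%, outside 41.2–56.4% ✗ — fails.
P2 (28 nt, A=4 T=8 G=11 C=5): Tm = 64.9 + 41·(16 − 16.4)/28 = 64.3°C ✓; longest run = 3 ✓; GC 16/28 = 57.1%, outside 41.2–56.4% ✗ — fails.
P3 (27 nt, A=6 T=7 G=9 C=5): Tm = 64.9 + 41·(14 − 16.4)/27 = 61.3°C ✓; longest run = 3 ✓; GC 14/27 = 51.9% ✓ — passes.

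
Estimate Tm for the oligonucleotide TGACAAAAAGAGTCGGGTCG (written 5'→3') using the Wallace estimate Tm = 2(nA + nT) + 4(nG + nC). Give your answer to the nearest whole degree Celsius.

60°C

Base counts: A=7, T=3, G=7, C=3 (length 20).
Tm = 2·(7+3) + 4·(7+3) = 2·10 + 4·10 = 20 + 40 = 60°C.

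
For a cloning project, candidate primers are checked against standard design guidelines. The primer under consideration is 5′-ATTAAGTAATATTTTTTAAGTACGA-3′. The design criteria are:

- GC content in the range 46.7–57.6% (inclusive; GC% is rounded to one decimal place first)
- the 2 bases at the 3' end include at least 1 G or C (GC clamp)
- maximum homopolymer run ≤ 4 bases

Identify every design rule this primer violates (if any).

Base counts: A=10, T=11, G=3, C=1 (length 25).
GC content: GC 4/25 = 16.0%, outside 46.7–57.6% ✗
GC clamp: 3' end GA has 1 G/C ✓
homopolymer run: longest run = 6, exceeds 4 ✗

Fails: GC content, homopolymer run.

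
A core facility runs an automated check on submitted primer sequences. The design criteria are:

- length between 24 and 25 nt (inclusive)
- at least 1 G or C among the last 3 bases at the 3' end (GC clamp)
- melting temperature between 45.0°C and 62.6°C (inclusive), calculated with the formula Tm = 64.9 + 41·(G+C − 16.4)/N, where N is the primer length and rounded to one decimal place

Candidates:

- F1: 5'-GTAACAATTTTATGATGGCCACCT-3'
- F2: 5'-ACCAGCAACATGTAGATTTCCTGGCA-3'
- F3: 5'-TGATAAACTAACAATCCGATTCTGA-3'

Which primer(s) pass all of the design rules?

F1 and F3.

F1 (24 nt, A=7 T=8 G=4 C=5): length 24 ✓; 3' end CCT has 2 G/C ✓; Tm = 64.9 + 41·(9 − 16.4)/24 = 52.3°C ✓ — passes.
F2 (26 nt, A=8 T=6 G=5 C=7): length 26, outside 24–25 ✗; 3' end GCA has 2 G/C ✓; Tm = 64.9 + 41·(12 − 16.4)/26 = 58.0°C ✓ — fails.
F3 (25 nt, A=10 T=7 G=3 C=5): length 25 ✓; 3' end TGA has 1 G/C ✓; Tm = 64.9 + 41·(8 − 16.4)/25 = 51.1°C ✓ — passes.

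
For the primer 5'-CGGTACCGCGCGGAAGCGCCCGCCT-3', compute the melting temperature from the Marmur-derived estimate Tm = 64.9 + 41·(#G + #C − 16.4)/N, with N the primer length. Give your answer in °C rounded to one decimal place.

70.8°C

Base counts: A=3, T=2, G=9, C=11; G+C = 20, N = 25.
Tm = 64.9 + 41·(20 − 16.4)/25 = 64.9 + 147.60/25 = 70.8°C.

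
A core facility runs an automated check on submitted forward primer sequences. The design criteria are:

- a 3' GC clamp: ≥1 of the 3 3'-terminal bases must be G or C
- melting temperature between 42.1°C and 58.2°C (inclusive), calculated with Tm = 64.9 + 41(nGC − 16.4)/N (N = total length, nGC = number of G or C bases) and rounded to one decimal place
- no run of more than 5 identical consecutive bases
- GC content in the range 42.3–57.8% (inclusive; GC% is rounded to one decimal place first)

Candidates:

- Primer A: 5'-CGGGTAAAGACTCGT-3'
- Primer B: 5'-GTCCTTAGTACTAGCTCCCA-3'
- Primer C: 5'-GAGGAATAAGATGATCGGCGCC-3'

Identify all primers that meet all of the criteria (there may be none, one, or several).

Primer A (15 nt, A=4 T=3 G=5 C=3): 3' end CGT has 2 G/C ✓; Tm = 64.9 + 41·(8 − 16.4)/15 = 41.9°C, outside 42.1–58.2°C ✗; longest run = 3 ✓; GC 8/15 = 53.3% ✓ — fails.
Primer B (20 nt, A=4 T=6 G=3 C=7): 3' end CCA has 2 G/C ✓; Tm = 64.9 + 41·(10 − 16.4)/20 = 51.8°C ✓; longest run = 3 ✓; GC 10/20 = 50.0% ✓ — passes.
Primer C (22 nt, A=7 T=3 G=8 C=4): 3' end GCC has 3 G/C ✓; Tm = 64.9 + 41·(12 − 16.4)/22 = 56.7°C ✓; longest run = 2 ✓; GC 12/22 = 54.5% ✓ — passes.

Primer B and Primer C.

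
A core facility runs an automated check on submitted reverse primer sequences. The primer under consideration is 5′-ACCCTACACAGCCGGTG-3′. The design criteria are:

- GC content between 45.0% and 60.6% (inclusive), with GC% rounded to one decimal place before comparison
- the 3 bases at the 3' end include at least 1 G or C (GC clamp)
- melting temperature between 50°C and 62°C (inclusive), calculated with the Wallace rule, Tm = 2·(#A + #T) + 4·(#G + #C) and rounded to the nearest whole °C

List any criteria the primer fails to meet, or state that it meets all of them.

Fails: GC content.

Base counts: A=4, T=2, G=4, C=7 (length 17).
GC content: GC 11/17 = 64.7%, outside 45.0–60.6% ✗
GC clamp: 3' end GTG has 2 G/C ✓
Tm: Tm = 2·6 + 4·11 = 56°C ✓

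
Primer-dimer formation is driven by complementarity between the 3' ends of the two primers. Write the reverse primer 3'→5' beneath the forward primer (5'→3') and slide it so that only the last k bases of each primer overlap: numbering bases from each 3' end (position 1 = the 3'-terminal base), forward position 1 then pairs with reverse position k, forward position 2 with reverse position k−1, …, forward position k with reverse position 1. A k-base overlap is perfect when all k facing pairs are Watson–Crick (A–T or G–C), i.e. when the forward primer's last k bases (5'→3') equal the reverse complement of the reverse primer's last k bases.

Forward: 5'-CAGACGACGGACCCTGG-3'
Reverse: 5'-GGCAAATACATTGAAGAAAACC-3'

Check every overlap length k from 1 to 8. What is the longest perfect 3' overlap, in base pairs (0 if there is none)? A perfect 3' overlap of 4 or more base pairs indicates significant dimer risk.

Last 8 bases (5'→3') — forward …GACCCTGG, reverse …AGAAAACC.
Reverse complement of the reverse primer's last 8 bases: GGTTTTCT; its first k bases are the reverse complement of the reverse primer's last k bases, so a perfect k-base overlap needs the forward primer's last k bases to equal them.
Comparing (forward last k vs required): k=1: G vs G ✓; k=2: GG vs GG ✓; k=3: TGG vs GGT ✗; k=4: CTGG vs GGTT ✗; k=5: CCTGG vs GGTTT ✗; k=6: CCCTGG vs GGTTTT ✗; k=7: ACCCTGG vs GGTTTTC ✗; k=8: GACCCTGG vs GGTTTTCT ✗.
Perfect overlaps at k = 1, 2; the largest is 2.

Longest perfect overlap: 2 complementary base pairs; below the dimer-risk threshold (threshold 4).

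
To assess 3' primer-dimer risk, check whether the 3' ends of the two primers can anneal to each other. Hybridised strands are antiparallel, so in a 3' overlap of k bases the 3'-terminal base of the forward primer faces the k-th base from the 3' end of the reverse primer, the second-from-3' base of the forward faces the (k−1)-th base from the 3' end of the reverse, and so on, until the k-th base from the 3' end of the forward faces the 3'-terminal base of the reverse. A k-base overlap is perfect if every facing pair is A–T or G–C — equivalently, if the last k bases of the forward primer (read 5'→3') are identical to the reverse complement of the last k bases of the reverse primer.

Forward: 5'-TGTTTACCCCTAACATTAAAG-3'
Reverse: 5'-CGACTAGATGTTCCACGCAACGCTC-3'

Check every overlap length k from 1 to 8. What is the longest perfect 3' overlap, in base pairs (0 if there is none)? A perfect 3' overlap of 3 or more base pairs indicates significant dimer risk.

Last 8 bases (5'→3') — forward …CATTAAAG, reverse …CAACGCTC.
Reverse complement of the reverse primer's last 8 bases: GAGCGTTG; its first k bases are the reverse complement of the reverse primer's last k bases, so a perfect k-base overlap needs the forward primer's last k bases to equal them.
Comparing (forward last k vs required): k=1: G vs G ✓; k=2: AG vs GA ✗; k=3: AAG vs GAG ✗; k=4: AAAG vs GAGC ✗; k=5: TAAAG vs GAGCG ✗; k=6: TTAAAG vs GAGCGT ✗; k=7: ATTAAAG vs GAGCGTT ✗; k=8: CATTAAAG vs GAGCGTTG ✗.
Only k = 1 is perfect, so the longest perfect 3' overlap is 1.

Longest perfect overlap: 1 complementary base pair; below the dimer-risk threshold (threshold 3).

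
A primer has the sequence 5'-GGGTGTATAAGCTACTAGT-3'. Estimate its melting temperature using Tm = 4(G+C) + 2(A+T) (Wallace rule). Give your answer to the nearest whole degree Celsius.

54°C

Base counts: A=5, T=6, G=6, C=2 (length 19).
Tm = 2·(5+6) + 4·(6+2) = 2·11 + 4·8 = 22 + 32 = 54°C.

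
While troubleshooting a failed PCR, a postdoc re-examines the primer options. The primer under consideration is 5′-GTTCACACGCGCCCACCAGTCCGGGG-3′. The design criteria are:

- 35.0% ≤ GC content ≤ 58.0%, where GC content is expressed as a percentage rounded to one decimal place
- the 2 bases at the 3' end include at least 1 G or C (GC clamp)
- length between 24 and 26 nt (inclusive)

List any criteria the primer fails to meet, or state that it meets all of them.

Base counts: A=4, T=3, G=8, C=11 (length 26).
GC content: GC 19/26 = 73.1%, outside 35.0–58.0% ✗
GC clamp: 3' end GG has 2 G/C ✓
length: length 26 ✓

Fails: GC content.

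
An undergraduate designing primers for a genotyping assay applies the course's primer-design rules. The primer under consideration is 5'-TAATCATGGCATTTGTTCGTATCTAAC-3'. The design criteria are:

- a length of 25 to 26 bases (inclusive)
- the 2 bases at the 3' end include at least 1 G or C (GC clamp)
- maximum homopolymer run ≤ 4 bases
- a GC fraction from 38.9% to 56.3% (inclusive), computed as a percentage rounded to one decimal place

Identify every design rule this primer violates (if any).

Fails: length, GC content.

Base counts: A=7, T=11, G=4, C=5 (length 27).
length: length 27, outside 25–26 ✗
GC clamp: 3' end AC has 1 G/C ✓
homopolymer run: longest run = 3 ✓
GC content: GC 9/27 = 33.3%, outside 38.9–56.3% ✗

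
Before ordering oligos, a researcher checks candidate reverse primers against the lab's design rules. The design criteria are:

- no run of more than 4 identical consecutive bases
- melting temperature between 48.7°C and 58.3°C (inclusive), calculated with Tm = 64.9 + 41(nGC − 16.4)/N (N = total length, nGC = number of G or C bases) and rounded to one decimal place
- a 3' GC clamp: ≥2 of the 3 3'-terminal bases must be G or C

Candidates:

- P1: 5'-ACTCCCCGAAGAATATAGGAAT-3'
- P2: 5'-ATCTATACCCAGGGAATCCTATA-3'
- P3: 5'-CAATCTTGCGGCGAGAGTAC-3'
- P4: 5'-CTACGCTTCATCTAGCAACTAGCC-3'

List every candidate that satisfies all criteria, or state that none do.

P4 only.

P1 (22 nt, A=9 T=4 G=4 C=5): longest run = 4 ✓; Tm = 64.9 + 41·(9 − 16.4)/22 = 51.1°C ✓; 3' end AAT has 0 G/C, need ≥2 ✗ — fails.
P2 (23 nt, A=8 T=6 G=3 C=6): longest run = 3 ✓; Tm = 64.9 + 41·(9 − 16.4)/23 = 51.7°C ✓; 3' end ATA has 0 G/C, need ≥2 ✗ — fails.
P3 (20 nt, A=5 T=4 G=6 C=5): longest run = 2 ✓; Tm = 64.9 + 41·(11 − 16.4)/20 = 53.8°C ✓; 3' end TAC has 1 G/C, need ≥2 ✗ — fails.
P4 (24 nt, A=6 T=6 G=3 C=9): longest run = 2 ✓; Tm = 64.9 + 41·(12 − 16.4)/24 = 57.4°C ✓; 3' end GCC has 3 G/C ✓ — passes.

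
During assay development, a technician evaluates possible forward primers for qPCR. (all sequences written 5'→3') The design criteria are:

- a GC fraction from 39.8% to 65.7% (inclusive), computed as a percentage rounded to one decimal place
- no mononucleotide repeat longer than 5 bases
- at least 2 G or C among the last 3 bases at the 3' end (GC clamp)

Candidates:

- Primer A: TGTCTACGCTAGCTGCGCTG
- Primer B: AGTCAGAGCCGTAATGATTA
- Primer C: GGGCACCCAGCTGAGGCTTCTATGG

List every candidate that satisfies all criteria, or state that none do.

Primer A and Primer C.

Primer A (20 nt, A=2 T=6 G=6 C=6): GC 12/20 = 60.0% ✓; longest run = 1 ✓; 3' end CTG has 2 G/C ✓ — passes.
Primer B (20 nt, A=7 T=5 G=5 C=3): GC 8/20 = 40.0% ✓; longest run = 2 ✓; 3' end TTA has 0 G/C, need ≥2 ✗ — fails.
Primer C (25 nt, A=4 T=5 G=9 C=7): GC 16/25 = 64.0% ✓; longest run = 3 ✓; 3' end TGG has 2 G/C ✓ — passes.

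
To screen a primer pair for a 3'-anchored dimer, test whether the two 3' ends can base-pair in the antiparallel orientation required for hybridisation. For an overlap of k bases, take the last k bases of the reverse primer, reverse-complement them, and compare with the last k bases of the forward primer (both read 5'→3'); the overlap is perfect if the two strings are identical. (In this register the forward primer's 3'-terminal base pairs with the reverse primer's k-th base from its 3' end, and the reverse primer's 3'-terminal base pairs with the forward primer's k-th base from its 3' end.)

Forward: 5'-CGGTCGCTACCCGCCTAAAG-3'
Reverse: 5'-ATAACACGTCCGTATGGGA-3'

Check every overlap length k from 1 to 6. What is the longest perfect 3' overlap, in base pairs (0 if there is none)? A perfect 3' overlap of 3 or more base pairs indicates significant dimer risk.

Last 6 bases (5'→3') — forward …CTAAAG, reverse …ATGGGA.
Reverse complement of the reverse primer's last 6 bases: TCCCAT; its first k bases are the reverse complement of the reverse primer's last k bases, so a perfect k-base overlap needs the forward primer's last k bases to equal them.
Comparing (forward last k vs required): k=1: G vs T ✗; k=2: AG vs TC ✗; k=3: AAG vs TCC ✗; k=4: AAAG vs TCCC ✗; k=5: TAAAG vs TCCCA ✗; k=6: CTAAAG vs TCCCAT ✗.
No overlap length from 1 to 6 is perfect, so the longest perfect 3' overlap is 0.

Longest perfect overlap: 0 complementary base pairs; below the dimer-risk threshold (threshold 3).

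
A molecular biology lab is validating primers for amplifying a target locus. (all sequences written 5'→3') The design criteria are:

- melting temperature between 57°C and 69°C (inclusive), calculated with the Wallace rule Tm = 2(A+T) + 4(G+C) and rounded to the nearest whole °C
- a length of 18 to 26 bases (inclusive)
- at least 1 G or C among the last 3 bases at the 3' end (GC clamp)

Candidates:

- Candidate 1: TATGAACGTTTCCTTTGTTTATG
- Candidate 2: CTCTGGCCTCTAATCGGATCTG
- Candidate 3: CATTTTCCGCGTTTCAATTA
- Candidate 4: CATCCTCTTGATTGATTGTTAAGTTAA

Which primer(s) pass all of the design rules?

Candidate 1 (23 nt, A=4 T=12 G=4 C=3): Tm = 2·16 + 4·7 = 60°C ✓; length 23 ✓; 3' end ATG has 1 G/C ✓ — passes.
Candidate 2 (22 nt, A=3 T=7 G=5 C=7): Tm = 2·10 + 4·12 = 68°C ✓; length 22 ✓; 3' end CTG has 2 G/C ✓ — passes.
Candidate 3 (20 nt, A=4 T=9 G=2 C=5): Tm = 2·13 + 4·7 = 54°C, outside 57–69°C ✗; length 20 ✓; 3' end TTA has 0 G/C, need ≥1 ✗ — fails.
Candidate 4 (27 nt, A=7 T=12 G=4 C=4): Tm = 2·19 + 4·8 = 70°C, outside 57–69°C ✗; length 27, outside 18–26 ✗; 3' end TAA has 0 G/C, need ≥1 ✗ — fails.

Candidate 1 and Candidate 2.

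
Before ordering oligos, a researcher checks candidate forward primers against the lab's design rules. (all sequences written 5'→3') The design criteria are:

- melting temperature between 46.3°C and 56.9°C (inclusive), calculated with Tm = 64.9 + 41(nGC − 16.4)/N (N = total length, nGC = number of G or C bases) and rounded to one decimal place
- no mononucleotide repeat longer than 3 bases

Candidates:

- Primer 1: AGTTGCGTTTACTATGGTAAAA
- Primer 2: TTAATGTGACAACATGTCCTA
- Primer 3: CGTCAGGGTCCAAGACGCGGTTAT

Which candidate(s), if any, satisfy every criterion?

Primer 2 only.

Primer 1 (22 nt, A=7 T=8 G=5 C=2): Tm = 64.9 + 41·(7 − 16.4)/22 = 47.4°C ✓; longest run = 4, exceeds 3 ✗ — fails.
Primer 2 (21 nt, A=7 T=7 G=3 C=4): Tm = 64.9 + 41·(7 − 16.4)/21 = 46.5°C ✓; longest run = 2 ✓ — passes.
Primer 3 (24 nt, A=5 T=5 G=8 C=6): Tm = 64.9 + 41·(14 − 16.4)/24 = 60.8°C, outside 46.3–56.9°C ✗; longest run = 3 ✓ — fails.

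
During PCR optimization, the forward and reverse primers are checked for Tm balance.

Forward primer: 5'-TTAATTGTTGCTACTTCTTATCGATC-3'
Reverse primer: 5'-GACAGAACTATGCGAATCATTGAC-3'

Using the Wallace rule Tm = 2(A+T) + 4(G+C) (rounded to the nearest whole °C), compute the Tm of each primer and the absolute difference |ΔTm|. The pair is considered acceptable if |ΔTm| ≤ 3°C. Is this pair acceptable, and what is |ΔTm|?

|ΔTm| = 0°C; the pair is acceptable.

Forward: A=5 T=13 G=3 C=5 → Tm = 2·18 + 4·8 = 68°C.
Reverse: A=9 T=5 G=5 C=5 → Tm = 2·14 + 4·10 = 68°C.
|ΔTm| = |68 − 68| = 0°C, ≤ 3°C.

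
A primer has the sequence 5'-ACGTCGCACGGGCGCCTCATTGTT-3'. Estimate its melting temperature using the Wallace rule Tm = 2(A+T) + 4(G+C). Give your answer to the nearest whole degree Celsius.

78°C

Base counts: A=3, T=6, G=7, C=8 (length 24).
Tm = 2·(3+6) + 4·(7+8) = 2·9 + 4·15 = 18 + 60 = 78°C.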